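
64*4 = 256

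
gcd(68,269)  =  1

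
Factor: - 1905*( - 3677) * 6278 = 43975412430  =  2^1 * 3^1 * 5^1 * 43^1*73^1  *  127^1*3677^1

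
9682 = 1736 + 7946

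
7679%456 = 383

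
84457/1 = 84457 = 84457.00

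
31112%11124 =8864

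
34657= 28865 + 5792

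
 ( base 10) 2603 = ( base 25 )443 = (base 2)101000101011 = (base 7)10406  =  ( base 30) 2qn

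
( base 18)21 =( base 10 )37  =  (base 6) 101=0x25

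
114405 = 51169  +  63236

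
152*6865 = 1043480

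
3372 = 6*562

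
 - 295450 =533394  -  828844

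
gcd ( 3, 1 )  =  1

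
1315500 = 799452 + 516048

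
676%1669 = 676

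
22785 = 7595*3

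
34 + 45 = 79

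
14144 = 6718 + 7426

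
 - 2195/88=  - 25 + 5/88 = - 24.94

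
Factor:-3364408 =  - 2^3*420551^1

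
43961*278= 12221158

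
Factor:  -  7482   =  -2^1 * 3^1*29^1*43^1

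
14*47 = 658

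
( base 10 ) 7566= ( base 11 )5759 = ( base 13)35A0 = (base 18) 1566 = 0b1110110001110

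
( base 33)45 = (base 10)137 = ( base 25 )5C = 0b10001001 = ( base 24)5H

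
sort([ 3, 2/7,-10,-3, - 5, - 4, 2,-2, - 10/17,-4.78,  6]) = [- 10,-5, - 4.78 , - 4 ,- 3, - 2,-10/17 , 2/7,2, 3, 6]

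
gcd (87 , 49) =1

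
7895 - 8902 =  - 1007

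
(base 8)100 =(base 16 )40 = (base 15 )44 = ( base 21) 31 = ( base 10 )64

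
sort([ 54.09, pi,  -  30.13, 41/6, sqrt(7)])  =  [  -  30.13, sqrt( 7 ),pi,41/6,54.09] 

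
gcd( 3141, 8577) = 9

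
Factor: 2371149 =3^2 * 11^1*43^1*557^1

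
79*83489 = 6595631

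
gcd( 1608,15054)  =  6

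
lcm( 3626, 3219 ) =315462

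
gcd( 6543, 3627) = 9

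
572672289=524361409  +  48310880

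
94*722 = 67868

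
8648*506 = 4375888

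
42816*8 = 342528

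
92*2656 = 244352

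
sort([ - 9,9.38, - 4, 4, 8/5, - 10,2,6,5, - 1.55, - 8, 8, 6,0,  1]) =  [ - 10,  -  9 ,-8,  -  4,-1.55,0,1, 8/5,  2,4 , 5,6,6, 8,9.38 ]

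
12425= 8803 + 3622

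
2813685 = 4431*635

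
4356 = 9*484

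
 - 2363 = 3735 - 6098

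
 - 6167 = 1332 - 7499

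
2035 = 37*55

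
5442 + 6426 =11868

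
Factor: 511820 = 2^2*5^1*157^1*163^1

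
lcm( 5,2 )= 10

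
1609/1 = 1609=1609.00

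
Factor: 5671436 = 2^2 * 89^2 *179^1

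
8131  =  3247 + 4884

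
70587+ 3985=74572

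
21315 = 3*7105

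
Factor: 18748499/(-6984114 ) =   -  2^( - 1)*3^( - 1)*7^1*11^1*31^(-1)* 37549^( - 1)*  243487^1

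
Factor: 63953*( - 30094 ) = -1924601582 = - 2^1*31^1*41^1*367^1*2063^1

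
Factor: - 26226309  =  -3^1*8742103^1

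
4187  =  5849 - 1662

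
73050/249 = 24350/83 = 293.37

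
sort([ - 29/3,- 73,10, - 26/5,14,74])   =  [ - 73,-29/3,-26/5,10 , 14,74]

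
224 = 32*7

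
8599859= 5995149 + 2604710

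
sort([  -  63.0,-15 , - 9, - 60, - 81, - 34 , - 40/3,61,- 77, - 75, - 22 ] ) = [-81, - 77, - 75, - 63.0,-60 ,-34 , - 22, - 15, - 40/3, - 9 , 61]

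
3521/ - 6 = - 3521/6 = - 586.83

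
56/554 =28/277 =0.10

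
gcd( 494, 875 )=1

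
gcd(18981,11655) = 333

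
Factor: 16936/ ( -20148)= -58/69 = - 2^1*3^( - 1 )*23^ ( - 1)*29^1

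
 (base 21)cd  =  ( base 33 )81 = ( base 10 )265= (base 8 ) 411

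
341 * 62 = 21142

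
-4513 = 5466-9979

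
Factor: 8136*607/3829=2^3*3^2* 7^( - 1 )*113^1 *547^( - 1)*607^1 = 4938552/3829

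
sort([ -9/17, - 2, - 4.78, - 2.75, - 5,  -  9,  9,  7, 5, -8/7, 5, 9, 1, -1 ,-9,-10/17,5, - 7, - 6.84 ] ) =[-9, - 9, - 7, - 6.84, - 5,  -  4.78, - 2.75, - 2,- 8/7, - 1, -10/17 , - 9/17,1 , 5,5,  5,7,9,9] 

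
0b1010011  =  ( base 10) 83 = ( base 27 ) 32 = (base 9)102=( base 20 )43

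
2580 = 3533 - 953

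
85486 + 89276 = 174762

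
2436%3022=2436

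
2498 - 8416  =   - 5918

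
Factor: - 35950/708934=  - 25/493 =- 5^2*17^( - 1)*29^ ( - 1 )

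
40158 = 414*97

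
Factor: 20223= 3^3 * 7^1*107^1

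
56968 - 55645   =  1323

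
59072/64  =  923= 923.00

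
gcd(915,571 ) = 1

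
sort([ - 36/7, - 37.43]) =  [ - 37.43,-36/7 ]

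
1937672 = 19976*97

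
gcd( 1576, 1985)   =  1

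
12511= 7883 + 4628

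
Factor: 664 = 2^3 * 83^1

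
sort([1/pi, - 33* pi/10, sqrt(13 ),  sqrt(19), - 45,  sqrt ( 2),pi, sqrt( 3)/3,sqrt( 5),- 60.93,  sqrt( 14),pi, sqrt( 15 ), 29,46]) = [ - 60.93,-45, - 33 * pi/10,1/pi,sqrt( 3 ) /3, sqrt( 2),sqrt (5 ),pi,  pi, sqrt (13),sqrt (14),sqrt( 15),  sqrt( 19), 29,46 ]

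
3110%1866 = 1244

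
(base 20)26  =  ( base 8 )56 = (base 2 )101110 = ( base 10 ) 46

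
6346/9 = 6346/9 = 705.11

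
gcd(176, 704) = 176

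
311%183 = 128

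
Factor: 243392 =2^6*3803^1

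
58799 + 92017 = 150816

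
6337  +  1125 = 7462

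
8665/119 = 8665/119 = 72.82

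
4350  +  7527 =11877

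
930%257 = 159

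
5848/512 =731/64 = 11.42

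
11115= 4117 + 6998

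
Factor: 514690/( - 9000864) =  - 257345/4500432 = -2^( - 4 ) * 3^( - 2 )*5^1*11^1*4679^1*31253^( - 1 )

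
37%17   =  3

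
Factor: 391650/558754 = 75/107 = 3^1*5^2*107^ (-1) 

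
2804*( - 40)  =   - 112160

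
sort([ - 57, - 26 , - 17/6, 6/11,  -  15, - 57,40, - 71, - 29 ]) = [- 71, - 57, - 57, - 29, - 26, - 15,  -  17/6, 6/11, 40]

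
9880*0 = 0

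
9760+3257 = 13017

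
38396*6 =230376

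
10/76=5/38  =  0.13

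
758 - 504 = 254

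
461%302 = 159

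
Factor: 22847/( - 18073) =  - 67/53 = - 53^ ( - 1)*67^1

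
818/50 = 409/25 = 16.36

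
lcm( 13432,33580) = 67160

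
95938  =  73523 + 22415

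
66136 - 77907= - 11771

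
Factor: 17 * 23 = 391 = 17^1*23^1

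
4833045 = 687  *7035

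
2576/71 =36 + 20/71  =  36.28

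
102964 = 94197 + 8767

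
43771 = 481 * 91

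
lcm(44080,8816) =44080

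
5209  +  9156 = 14365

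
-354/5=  - 71+1/5=- 70.80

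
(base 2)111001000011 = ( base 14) 148b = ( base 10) 3651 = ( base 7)13434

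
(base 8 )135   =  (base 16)5D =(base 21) 49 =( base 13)72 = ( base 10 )93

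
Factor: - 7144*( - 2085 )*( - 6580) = - 2^5*3^1*5^2*7^1 * 19^1*47^2*139^1 = - 98010679200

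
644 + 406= 1050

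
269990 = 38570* 7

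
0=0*156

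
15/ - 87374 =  - 1 + 87359/87374 = - 0.00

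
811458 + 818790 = 1630248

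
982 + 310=1292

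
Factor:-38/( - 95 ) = 2^1*5^( -1) = 2/5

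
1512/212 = 7+7/53 = 7.13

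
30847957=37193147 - 6345190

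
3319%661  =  14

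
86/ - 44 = -43/22 = - 1.95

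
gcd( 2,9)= 1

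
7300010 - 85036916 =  - 77736906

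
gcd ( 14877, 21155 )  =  1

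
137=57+80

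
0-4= - 4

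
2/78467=2/78467 = 0.00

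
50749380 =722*70290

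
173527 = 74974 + 98553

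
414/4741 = 414/4741 = 0.09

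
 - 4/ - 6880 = 1/1720 = 0.00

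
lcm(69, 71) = 4899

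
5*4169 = 20845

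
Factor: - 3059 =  - 7^1*19^1* 23^1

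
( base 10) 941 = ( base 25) 1CG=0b1110101101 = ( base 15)42b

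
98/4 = 24 + 1/2=24.50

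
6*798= 4788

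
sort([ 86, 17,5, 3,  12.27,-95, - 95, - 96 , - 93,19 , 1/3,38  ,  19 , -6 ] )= [-96, - 95, - 95, - 93 , - 6, 1/3, 3,5,  12.27 , 17,19,  19,38, 86]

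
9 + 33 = 42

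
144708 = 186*778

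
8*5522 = 44176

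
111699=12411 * 9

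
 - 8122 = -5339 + - 2783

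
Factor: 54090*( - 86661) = - 4687493490  =  -  2^1*3^4* 5^1*601^1*9629^1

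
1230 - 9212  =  - 7982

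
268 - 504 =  - 236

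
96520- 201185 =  - 104665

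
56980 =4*14245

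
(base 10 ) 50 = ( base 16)32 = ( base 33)1h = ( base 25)20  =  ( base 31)1J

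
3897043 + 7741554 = 11638597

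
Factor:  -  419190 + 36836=-382354 = - 2^1 * 7^1*31^1*881^1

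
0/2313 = 0 = 0.00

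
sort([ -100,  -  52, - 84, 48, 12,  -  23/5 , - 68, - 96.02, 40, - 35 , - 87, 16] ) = [ - 100, - 96.02, - 87, - 84,-68, - 52, - 35 , - 23/5, 12,16,40,48 ]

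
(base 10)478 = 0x1de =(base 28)H2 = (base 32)EU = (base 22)lg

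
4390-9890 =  - 5500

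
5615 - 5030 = 585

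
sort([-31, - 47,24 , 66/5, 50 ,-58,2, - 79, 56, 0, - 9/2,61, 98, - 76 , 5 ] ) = [ - 79, - 76, - 58, - 47,-31, - 9/2,0,2,  5, 66/5,24,50,56, 61,98]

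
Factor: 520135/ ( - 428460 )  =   - 2^( - 2) * 3^(-1 )*7^2*11^1*37^( - 1) = - 539/444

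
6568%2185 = 13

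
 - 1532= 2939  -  4471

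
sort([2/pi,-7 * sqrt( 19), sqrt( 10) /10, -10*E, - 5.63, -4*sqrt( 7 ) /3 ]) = [ - 7*sqrt( 19), - 10*E, - 5.63 ,-4*sqrt( 7 ) /3 , sqrt( 10) /10, 2/pi]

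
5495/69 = 5495/69 = 79.64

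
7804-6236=1568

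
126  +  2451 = 2577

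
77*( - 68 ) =-5236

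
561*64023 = 35916903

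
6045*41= 247845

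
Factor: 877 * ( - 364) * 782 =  - 249636296 = -2^3*7^1* 13^1 * 17^1 *23^1*877^1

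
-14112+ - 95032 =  - 109144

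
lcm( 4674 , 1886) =107502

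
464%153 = 5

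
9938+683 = 10621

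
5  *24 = 120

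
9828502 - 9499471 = 329031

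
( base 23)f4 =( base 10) 349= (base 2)101011101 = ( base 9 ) 427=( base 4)11131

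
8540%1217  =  21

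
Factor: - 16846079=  - 16846079^1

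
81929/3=81929/3  =  27309.67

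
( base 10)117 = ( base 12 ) 99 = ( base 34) 3F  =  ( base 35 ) 3c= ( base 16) 75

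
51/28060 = 51/28060 = 0.00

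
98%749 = 98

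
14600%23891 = 14600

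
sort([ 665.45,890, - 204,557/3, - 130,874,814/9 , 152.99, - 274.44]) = [ - 274.44, - 204, - 130,814/9, 152.99, 557/3, 665.45,874, 890 ] 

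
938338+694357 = 1632695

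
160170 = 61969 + 98201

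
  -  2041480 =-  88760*23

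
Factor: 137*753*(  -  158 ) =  - 2^1*3^1*79^1*137^1*251^1 = - 16299438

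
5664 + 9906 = 15570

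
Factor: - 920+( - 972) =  - 1892 = - 2^2*11^1*43^1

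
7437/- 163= - 7437/163 = -45.63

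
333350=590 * 565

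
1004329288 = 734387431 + 269941857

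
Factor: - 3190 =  - 2^1*5^1*11^1 * 29^1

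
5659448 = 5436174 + 223274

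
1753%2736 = 1753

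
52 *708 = 36816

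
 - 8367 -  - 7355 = -1012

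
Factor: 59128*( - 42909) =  - 2537123352 = - 2^3 *3^1  *19^1 * 389^1*14303^1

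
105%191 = 105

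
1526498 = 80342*19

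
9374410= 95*98678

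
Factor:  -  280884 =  - 2^2 *3^1*89^1*263^1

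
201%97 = 7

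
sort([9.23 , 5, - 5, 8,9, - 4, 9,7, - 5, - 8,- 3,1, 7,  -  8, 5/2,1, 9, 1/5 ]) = [ - 8, - 8,-5,-5,  -  4, - 3, 1/5, 1, 1, 5/2, 5, 7, 7,8, 9,9, 9, 9.23] 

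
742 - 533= 209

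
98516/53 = 1858+42/53 = 1858.79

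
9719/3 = 3239 + 2/3 = 3239.67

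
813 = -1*( - 813 )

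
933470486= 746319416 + 187151070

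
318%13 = 6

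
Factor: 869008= 2^4*7^1*7759^1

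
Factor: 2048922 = 2^1*3^3 * 19^1*1997^1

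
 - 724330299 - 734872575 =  - 1459202874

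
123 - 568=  - 445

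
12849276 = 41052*313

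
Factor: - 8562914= - 2^1*113^1*37889^1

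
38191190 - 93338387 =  - 55147197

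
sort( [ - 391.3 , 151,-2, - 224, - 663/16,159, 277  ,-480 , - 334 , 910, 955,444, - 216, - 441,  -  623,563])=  [-623,-480, - 441, -391.3, - 334, - 224 , - 216, - 663/16, - 2,151,159 , 277,444,563 , 910 , 955]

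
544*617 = 335648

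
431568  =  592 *729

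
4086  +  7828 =11914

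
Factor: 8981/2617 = 7^1*1283^1*2617^( - 1 )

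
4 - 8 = - 4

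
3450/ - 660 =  - 115/22 = - 5.23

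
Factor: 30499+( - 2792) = 27707 = 103^1*269^1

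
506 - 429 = 77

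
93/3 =31 = 31.00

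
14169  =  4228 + 9941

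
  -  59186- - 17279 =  - 41907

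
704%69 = 14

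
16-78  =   - 62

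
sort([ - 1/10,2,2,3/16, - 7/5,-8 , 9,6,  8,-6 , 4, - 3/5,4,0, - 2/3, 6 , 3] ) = [ -8,  -  6,-7/5, - 2/3, - 3/5 ,-1/10, 0,3/16, 2,2, 3,4,4, 6,6,8,9]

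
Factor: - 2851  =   - 2851^1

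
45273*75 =3395475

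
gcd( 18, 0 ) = 18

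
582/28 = 291/14=20.79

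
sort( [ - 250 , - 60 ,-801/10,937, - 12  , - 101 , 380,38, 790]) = [-250, - 101, - 801/10, - 60, - 12, 38, 380, 790, 937]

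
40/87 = 40/87 = 0.46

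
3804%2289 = 1515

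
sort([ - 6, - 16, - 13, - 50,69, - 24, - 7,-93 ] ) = [ - 93,-50, - 24,-16, - 13,-7 ,-6, 69]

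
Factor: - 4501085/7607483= - 5^1* 13^( - 1) * 17^(-1) * 29^( - 1 )*1187^( - 1)*900217^1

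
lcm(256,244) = 15616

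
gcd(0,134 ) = 134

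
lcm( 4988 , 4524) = 194532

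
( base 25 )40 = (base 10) 100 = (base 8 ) 144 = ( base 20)50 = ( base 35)2U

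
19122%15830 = 3292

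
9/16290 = 1/1810 = 0.00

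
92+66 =158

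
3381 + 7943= 11324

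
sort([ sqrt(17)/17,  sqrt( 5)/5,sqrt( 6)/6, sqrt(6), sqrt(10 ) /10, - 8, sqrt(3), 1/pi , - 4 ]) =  [-8, - 4, sqrt(17)/17, sqrt(10)/10, 1/pi, sqrt( 6 ) /6, sqrt( 5)/5,sqrt(3), sqrt(6) ] 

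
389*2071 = 805619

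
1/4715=1/4715 =0.00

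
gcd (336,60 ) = 12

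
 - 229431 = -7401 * 31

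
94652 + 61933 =156585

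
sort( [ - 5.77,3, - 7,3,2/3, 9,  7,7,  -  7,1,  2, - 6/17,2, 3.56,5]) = [ - 7, - 7,- 5.77, - 6/17,2/3,1,2,2,3, 3,3.56, 5,7,  7, 9]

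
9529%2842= 1003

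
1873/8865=1873/8865 = 0.21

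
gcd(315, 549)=9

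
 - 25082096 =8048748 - 33130844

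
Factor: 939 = 3^1*313^1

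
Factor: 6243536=2^4*13^2 * 2309^1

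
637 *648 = 412776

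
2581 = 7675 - 5094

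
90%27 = 9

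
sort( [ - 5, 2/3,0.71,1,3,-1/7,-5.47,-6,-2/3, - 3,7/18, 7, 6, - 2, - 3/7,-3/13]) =[  -  6, - 5.47, - 5, - 3,-2  ,- 2/3, - 3/7,-3/13,-1/7, 7/18,2/3,0.71,1 , 3,6, 7] 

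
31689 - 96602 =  - 64913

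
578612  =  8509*68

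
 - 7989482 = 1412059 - 9401541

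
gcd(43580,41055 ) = 5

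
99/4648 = 99/4648 = 0.02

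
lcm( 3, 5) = 15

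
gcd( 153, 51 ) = 51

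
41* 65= 2665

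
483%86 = 53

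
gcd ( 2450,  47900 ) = 50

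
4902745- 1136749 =3765996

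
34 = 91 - 57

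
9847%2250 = 847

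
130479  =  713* 183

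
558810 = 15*37254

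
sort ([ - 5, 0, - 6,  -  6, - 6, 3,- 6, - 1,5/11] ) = [ - 6, - 6, - 6,-6,-5, - 1,0,5/11,3 ]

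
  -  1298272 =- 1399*928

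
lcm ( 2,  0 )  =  0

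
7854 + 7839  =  15693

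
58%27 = 4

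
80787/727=111+90/727 = 111.12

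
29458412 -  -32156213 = 61614625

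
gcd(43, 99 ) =1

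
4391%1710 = 971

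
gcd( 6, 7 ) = 1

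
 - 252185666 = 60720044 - 312905710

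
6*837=5022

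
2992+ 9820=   12812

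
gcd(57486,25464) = 6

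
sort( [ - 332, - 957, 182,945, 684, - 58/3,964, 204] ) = [ - 957, - 332,-58/3,182,204,684,945, 964]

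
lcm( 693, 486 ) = 37422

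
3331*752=2504912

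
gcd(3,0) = 3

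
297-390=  - 93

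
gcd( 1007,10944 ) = 19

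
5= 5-0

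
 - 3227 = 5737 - 8964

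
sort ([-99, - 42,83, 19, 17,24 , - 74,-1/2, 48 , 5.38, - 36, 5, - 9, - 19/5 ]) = [ - 99, - 74, - 42, - 36,  -  9,  -  19/5,-1/2, 5,  5.38, 17, 19, 24,  48,83] 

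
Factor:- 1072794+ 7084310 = 2^2*7^2*30671^1 = 6011516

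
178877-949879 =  - 771002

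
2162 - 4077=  - 1915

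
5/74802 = 5/74802  =  0.00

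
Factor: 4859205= 3^1*5^1*13^1 * 24919^1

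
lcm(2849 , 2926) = 108262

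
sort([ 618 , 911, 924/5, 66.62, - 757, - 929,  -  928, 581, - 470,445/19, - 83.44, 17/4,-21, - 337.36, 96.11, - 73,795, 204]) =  [  -  929,-928, - 757, - 470, - 337.36, - 83.44, - 73, - 21, 17/4,  445/19,  66.62,  96.11,924/5, 204 , 581,618,795, 911 ]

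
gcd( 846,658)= 94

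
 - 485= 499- 984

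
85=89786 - 89701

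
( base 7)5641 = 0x7f6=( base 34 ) 1PW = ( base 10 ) 2038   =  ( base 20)51I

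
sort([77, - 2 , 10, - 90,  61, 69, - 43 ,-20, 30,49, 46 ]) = [-90, - 43, - 20, - 2, 10, 30,  46, 49, 61,69  ,  77] 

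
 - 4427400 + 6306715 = 1879315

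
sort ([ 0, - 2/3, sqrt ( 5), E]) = [ - 2/3,0, sqrt ( 5),  E]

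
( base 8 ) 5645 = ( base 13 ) 1484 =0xba5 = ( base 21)6FK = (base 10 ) 2981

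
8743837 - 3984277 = 4759560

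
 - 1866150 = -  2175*858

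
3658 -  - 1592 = 5250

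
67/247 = 67/247 = 0.27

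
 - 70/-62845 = 14/12569 = 0.00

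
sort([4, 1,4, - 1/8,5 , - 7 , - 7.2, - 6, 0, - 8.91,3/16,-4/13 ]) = [-8.91,-7.2, - 7, - 6, - 4/13,- 1/8,  0, 3/16, 1,4, 4 , 5]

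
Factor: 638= 2^1*11^1*29^1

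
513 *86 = 44118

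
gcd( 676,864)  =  4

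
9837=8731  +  1106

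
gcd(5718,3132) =6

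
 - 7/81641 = - 1+11662/11663 = -0.00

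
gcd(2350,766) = 2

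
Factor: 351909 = 3^2*61^1*641^1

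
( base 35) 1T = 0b1000000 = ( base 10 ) 64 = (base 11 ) 59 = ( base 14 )48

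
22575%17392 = 5183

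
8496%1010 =416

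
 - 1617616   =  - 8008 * 202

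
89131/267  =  333+220/267 = 333.82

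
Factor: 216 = 2^3 * 3^3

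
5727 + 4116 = 9843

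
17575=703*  25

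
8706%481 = 48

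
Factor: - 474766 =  - 2^1* 23^1* 10321^1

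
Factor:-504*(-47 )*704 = 16676352 = 2^9*3^2*7^1*11^1*47^1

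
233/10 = 233/10 = 23.30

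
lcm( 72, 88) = 792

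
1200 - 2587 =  - 1387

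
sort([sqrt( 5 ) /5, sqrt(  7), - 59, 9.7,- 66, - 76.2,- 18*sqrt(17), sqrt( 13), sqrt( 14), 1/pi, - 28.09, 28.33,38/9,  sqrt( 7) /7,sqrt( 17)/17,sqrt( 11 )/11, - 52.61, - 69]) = [ - 76.2, - 18*sqrt( 17 ), - 69,-66, - 59, - 52.61, - 28.09, sqrt( 17)/17, sqrt(11)/11,1/pi, sqrt(7 )/7 , sqrt( 5) /5, sqrt( 7), sqrt(13), sqrt(14 ), 38/9,9.7, 28.33] 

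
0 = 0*43181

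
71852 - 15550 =56302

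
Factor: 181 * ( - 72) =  - 2^3*3^2 * 181^1=   - 13032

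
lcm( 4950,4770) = 262350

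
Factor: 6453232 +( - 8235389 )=  -  13^1 * 137089^1 = - 1782157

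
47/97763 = 47/97763 = 0.00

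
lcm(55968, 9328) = 55968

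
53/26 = 53/26 = 2.04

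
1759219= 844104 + 915115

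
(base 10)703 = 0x2BF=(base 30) nd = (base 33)LA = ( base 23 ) 17d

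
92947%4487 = 3207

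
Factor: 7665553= 7^1*761^1*1439^1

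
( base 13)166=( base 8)375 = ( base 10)253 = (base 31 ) 85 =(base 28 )91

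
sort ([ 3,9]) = [3,  9 ] 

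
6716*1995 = 13398420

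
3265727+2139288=5405015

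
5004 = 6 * 834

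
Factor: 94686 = 2^1*3^1*43^1*367^1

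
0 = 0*10539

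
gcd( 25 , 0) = 25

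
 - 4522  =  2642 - 7164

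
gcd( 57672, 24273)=27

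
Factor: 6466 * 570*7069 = 26053647780 = 2^2*3^1 * 5^1 * 19^1*53^1  *61^1*7069^1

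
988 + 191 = 1179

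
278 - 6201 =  - 5923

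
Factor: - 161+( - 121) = -282 = - 2^1*3^1*47^1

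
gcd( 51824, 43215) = 1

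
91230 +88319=179549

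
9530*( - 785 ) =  - 7481050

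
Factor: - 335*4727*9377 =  - 5^1*29^1*67^1 * 163^1 * 9377^1 = -14848901465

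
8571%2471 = 1158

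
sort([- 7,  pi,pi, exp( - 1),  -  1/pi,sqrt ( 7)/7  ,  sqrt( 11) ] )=[ - 7  , - 1/pi,exp( - 1),sqrt(7) /7, pi,pi,sqrt(11) ] 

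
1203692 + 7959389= 9163081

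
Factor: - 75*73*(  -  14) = 76650 = 2^1*3^1*5^2*7^1* 73^1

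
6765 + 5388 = 12153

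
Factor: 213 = 3^1 * 71^1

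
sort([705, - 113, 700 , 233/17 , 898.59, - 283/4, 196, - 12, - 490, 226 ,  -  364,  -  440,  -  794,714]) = [ - 794 , - 490, - 440, - 364, - 113,  -  283/4, - 12, 233/17, 196 , 226,700,  705,714,898.59]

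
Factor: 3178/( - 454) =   -  7^1 = - 7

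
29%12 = 5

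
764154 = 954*801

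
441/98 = 9/2 =4.50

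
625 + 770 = 1395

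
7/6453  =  7/6453 = 0.00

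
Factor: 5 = 5^1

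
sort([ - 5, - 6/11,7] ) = [ - 5 , -6/11 , 7]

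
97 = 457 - 360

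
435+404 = 839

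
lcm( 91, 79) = 7189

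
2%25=2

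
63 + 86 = 149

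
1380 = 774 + 606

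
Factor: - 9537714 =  - 2^1*3^2 * 17^1*71^1 *439^1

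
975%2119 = 975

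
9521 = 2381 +7140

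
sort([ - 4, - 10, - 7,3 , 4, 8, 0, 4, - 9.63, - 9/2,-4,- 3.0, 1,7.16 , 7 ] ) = [-10, -9.63, - 7,-9/2, - 4,-4, - 3.0 , 0, 1, 3 , 4, 4, 7, 7.16, 8]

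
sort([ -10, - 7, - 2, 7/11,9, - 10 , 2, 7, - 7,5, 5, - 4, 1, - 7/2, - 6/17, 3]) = [  -  10 , - 10, - 7, - 7, - 4, - 7/2, - 2,  -  6/17,7/11, 1,  2,3,5, 5, 7, 9 ]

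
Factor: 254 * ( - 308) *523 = - 40915336 = - 2^3*7^1*11^1*127^1*523^1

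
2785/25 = 111+2/5 = 111.40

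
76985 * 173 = 13318405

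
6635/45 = 1327/9=147.44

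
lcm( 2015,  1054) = 68510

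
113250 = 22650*5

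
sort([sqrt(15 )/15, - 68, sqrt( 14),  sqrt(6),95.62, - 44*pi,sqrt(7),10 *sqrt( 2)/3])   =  [ - 44*pi, - 68,sqrt( 15 ) /15,sqrt(6 ),sqrt( 7 ), sqrt(14 ),10*sqrt(2)/3,95.62] 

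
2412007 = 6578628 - 4166621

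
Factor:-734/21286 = -29^(  -  1) = -1/29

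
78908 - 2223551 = - 2144643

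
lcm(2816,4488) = 143616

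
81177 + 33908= 115085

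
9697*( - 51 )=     -  494547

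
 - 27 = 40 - 67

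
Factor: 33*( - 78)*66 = -169884 = - 2^2*3^3*11^2*13^1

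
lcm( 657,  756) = 55188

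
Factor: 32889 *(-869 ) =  - 3^1*11^1*19^1*79^1 * 577^1 =- 28580541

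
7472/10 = 3736/5 = 747.20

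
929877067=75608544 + 854268523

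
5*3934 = 19670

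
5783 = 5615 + 168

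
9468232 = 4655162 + 4813070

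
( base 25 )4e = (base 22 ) 54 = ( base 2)1110010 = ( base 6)310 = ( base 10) 114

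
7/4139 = 7/4139 = 0.00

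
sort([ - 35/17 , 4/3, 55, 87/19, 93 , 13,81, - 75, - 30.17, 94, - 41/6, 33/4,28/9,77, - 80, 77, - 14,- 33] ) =[ - 80, - 75, - 33, - 30.17,-14, - 41/6,-35/17,4/3,28/9, 87/19, 33/4,13 , 55, 77, 77, 81, 93,94]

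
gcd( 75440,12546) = 82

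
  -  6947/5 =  - 1390+3/5=- 1389.40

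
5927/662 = 8 + 631/662 = 8.95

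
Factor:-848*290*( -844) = 207556480 = 2^7*5^1*29^1 * 53^1*211^1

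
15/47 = 15/47 =0.32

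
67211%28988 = 9235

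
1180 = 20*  59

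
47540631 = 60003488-12462857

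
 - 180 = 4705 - 4885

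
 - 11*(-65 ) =715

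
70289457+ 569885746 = 640175203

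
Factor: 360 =2^3*3^2*5^1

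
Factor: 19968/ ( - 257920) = - 2^2 * 3^1*5^( - 1)*31^(-1 ) = - 12/155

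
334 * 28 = 9352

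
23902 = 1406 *17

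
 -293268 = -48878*6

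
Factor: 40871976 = 2^3*3^1*37^1 * 46027^1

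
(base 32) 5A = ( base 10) 170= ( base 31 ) 5f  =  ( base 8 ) 252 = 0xaa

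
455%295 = 160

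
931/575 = 931/575 = 1.62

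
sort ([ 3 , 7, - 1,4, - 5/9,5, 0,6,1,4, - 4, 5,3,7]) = [-4, - 1, - 5/9  ,  0 , 1,3, 3 , 4,4, 5,5,6,  7,7]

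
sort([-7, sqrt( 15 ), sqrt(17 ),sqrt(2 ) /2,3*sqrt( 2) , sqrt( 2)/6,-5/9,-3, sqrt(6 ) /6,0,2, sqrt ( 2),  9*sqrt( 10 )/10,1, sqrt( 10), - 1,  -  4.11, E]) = [-7,-4.11 , -3, - 1, - 5/9, 0 , sqrt(2 )/6, sqrt(6)/6,sqrt ( 2)/2 , 1, sqrt ( 2), 2,E,9*sqrt( 10)/10, sqrt( 10 ),sqrt(15),sqrt(17 ), 3*sqrt ( 2 ) ] 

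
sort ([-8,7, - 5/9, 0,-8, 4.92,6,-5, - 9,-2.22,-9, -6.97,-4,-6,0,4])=[ -9,-9,-8, - 8,- 6.97, - 6, - 5,  -  4, - 2.22,  -  5/9,0,0,  4,4.92, 6, 7] 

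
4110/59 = 69 + 39/59 = 69.66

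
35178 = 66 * 533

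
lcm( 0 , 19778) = 0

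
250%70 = 40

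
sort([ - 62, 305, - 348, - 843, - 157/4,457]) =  [ - 843, - 348, - 62, - 157/4, 305, 457]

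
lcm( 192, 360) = 2880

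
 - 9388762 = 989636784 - 999025546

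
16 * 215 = 3440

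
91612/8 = 11451 +1/2= 11451.50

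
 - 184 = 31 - 215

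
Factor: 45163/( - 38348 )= - 2^( - 2)*19^1*2377^1*9587^ ( - 1 ) 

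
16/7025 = 16/7025=0.00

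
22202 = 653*34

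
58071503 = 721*80543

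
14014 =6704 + 7310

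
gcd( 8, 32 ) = 8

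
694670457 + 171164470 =865834927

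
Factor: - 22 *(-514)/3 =11308/3 = 2^2*3^(-1)*11^1*257^1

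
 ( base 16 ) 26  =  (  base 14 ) 2a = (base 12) 32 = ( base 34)14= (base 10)38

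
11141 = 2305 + 8836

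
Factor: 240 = 2^4*3^1*5^1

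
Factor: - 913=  - 11^1*83^1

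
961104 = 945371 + 15733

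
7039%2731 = 1577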